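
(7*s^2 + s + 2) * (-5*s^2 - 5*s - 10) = -35*s^4 - 40*s^3 - 85*s^2 - 20*s - 20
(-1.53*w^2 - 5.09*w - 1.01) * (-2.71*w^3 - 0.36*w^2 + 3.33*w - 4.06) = 4.1463*w^5 + 14.3447*w^4 - 0.5254*w^3 - 10.3743*w^2 + 17.3021*w + 4.1006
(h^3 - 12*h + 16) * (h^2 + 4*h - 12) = h^5 + 4*h^4 - 24*h^3 - 32*h^2 + 208*h - 192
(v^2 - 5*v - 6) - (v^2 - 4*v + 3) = -v - 9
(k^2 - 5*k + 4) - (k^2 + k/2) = 4 - 11*k/2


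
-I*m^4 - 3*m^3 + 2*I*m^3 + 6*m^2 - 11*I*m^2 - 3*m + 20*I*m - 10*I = (m - 1)*(m - 5*I)*(m + 2*I)*(-I*m + I)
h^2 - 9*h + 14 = (h - 7)*(h - 2)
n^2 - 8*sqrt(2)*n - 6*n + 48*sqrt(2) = (n - 6)*(n - 8*sqrt(2))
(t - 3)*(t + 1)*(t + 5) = t^3 + 3*t^2 - 13*t - 15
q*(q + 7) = q^2 + 7*q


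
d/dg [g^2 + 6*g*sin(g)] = 6*g*cos(g) + 2*g + 6*sin(g)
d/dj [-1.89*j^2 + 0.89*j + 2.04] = 0.89 - 3.78*j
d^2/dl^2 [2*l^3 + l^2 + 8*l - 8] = 12*l + 2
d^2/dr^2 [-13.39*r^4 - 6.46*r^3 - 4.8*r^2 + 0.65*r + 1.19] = -160.68*r^2 - 38.76*r - 9.6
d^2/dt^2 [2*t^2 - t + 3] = 4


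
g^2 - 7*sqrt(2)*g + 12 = (g - 6*sqrt(2))*(g - sqrt(2))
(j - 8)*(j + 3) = j^2 - 5*j - 24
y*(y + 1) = y^2 + y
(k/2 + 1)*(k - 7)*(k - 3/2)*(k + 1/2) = k^4/2 - 3*k^3 - 39*k^2/8 + 71*k/8 + 21/4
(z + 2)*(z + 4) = z^2 + 6*z + 8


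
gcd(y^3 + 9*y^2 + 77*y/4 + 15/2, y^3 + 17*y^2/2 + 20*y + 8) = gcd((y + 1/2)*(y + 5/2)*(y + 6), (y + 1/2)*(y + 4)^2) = y + 1/2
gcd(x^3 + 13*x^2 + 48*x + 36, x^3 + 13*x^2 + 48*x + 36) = x^3 + 13*x^2 + 48*x + 36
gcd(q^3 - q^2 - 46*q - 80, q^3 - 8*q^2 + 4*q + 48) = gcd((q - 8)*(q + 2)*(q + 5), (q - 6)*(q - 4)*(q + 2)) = q + 2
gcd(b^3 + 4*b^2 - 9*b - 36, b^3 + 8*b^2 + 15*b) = b + 3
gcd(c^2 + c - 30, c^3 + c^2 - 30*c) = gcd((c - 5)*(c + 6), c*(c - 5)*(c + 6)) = c^2 + c - 30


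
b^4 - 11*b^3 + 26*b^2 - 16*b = b*(b - 8)*(b - 2)*(b - 1)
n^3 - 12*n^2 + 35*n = n*(n - 7)*(n - 5)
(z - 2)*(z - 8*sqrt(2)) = z^2 - 8*sqrt(2)*z - 2*z + 16*sqrt(2)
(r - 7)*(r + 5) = r^2 - 2*r - 35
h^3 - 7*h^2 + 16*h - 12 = (h - 3)*(h - 2)^2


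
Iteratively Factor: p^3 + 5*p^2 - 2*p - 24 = (p + 3)*(p^2 + 2*p - 8) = (p + 3)*(p + 4)*(p - 2)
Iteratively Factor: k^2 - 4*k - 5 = (k - 5)*(k + 1)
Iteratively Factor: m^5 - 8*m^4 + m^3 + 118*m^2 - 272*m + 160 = (m - 4)*(m^4 - 4*m^3 - 15*m^2 + 58*m - 40) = (m - 4)*(m - 2)*(m^3 - 2*m^2 - 19*m + 20) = (m - 5)*(m - 4)*(m - 2)*(m^2 + 3*m - 4) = (m - 5)*(m - 4)*(m - 2)*(m + 4)*(m - 1)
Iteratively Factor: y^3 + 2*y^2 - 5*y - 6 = (y - 2)*(y^2 + 4*y + 3) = (y - 2)*(y + 3)*(y + 1)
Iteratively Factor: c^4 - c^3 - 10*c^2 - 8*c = (c)*(c^3 - c^2 - 10*c - 8) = c*(c - 4)*(c^2 + 3*c + 2) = c*(c - 4)*(c + 1)*(c + 2)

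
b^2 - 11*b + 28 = (b - 7)*(b - 4)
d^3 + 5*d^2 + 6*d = d*(d + 2)*(d + 3)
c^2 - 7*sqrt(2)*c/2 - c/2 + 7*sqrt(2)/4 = (c - 1/2)*(c - 7*sqrt(2)/2)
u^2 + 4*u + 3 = (u + 1)*(u + 3)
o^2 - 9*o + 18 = (o - 6)*(o - 3)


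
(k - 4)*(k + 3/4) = k^2 - 13*k/4 - 3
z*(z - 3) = z^2 - 3*z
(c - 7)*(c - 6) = c^2 - 13*c + 42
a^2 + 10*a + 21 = (a + 3)*(a + 7)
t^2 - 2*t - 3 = (t - 3)*(t + 1)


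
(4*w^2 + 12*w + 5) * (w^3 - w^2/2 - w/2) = 4*w^5 + 10*w^4 - 3*w^3 - 17*w^2/2 - 5*w/2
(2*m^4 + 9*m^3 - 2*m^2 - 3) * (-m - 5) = -2*m^5 - 19*m^4 - 43*m^3 + 10*m^2 + 3*m + 15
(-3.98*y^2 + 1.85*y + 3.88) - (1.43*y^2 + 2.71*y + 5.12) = -5.41*y^2 - 0.86*y - 1.24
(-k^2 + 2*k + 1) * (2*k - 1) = -2*k^3 + 5*k^2 - 1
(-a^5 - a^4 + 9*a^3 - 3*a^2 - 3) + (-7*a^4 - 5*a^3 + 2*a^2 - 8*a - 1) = -a^5 - 8*a^4 + 4*a^3 - a^2 - 8*a - 4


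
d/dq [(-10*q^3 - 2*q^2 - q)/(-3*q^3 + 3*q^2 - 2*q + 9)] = (-36*q^4 + 34*q^3 - 263*q^2 - 36*q - 9)/(9*q^6 - 18*q^5 + 21*q^4 - 66*q^3 + 58*q^2 - 36*q + 81)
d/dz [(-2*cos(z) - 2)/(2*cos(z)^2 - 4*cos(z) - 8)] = (sin(z)^2 - 2*cos(z) - 3)*sin(z)/(sin(z)^2 + 2*cos(z) + 3)^2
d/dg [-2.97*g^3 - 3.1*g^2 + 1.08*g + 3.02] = -8.91*g^2 - 6.2*g + 1.08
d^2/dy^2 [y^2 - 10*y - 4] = 2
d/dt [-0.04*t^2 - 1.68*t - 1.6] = -0.08*t - 1.68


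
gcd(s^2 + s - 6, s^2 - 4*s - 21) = s + 3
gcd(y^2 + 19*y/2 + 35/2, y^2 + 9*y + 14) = y + 7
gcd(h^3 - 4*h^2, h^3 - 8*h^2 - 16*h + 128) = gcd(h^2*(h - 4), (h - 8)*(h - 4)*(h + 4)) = h - 4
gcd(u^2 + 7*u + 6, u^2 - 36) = u + 6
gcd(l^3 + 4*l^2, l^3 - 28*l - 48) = l + 4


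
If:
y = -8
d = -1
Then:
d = -1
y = -8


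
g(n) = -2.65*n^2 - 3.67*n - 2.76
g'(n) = -5.3*n - 3.67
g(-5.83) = -71.43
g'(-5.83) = 27.23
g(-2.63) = -11.44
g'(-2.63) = 10.27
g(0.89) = -8.13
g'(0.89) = -8.39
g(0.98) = -8.90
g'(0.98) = -8.86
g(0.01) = -2.80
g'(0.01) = -3.72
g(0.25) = -3.84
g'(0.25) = -5.00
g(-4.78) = -45.77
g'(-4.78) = 21.66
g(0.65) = -6.27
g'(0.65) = -7.12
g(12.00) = -428.40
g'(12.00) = -67.27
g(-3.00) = -15.60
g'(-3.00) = 12.23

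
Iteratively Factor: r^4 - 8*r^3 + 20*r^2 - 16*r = (r - 2)*(r^3 - 6*r^2 + 8*r) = (r - 2)^2*(r^2 - 4*r) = (r - 4)*(r - 2)^2*(r)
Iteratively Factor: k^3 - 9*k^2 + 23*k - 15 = (k - 5)*(k^2 - 4*k + 3) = (k - 5)*(k - 1)*(k - 3)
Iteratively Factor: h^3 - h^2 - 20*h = (h)*(h^2 - h - 20) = h*(h + 4)*(h - 5)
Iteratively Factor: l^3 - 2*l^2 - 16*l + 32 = (l - 4)*(l^2 + 2*l - 8) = (l - 4)*(l + 4)*(l - 2)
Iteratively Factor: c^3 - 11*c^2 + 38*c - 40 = (c - 4)*(c^2 - 7*c + 10) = (c - 4)*(c - 2)*(c - 5)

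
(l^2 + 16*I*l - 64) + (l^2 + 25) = 2*l^2 + 16*I*l - 39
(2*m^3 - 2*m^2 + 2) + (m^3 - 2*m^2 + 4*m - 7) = 3*m^3 - 4*m^2 + 4*m - 5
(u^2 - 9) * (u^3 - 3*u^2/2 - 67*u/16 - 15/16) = u^5 - 3*u^4/2 - 211*u^3/16 + 201*u^2/16 + 603*u/16 + 135/16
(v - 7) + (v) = 2*v - 7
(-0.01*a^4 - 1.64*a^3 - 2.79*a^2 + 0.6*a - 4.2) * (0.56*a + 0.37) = -0.0056*a^5 - 0.9221*a^4 - 2.1692*a^3 - 0.6963*a^2 - 2.13*a - 1.554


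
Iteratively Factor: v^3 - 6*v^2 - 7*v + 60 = (v - 4)*(v^2 - 2*v - 15) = (v - 4)*(v + 3)*(v - 5)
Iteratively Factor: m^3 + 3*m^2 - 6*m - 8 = (m - 2)*(m^2 + 5*m + 4) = (m - 2)*(m + 1)*(m + 4)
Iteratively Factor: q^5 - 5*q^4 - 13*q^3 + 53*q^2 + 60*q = (q + 1)*(q^4 - 6*q^3 - 7*q^2 + 60*q) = (q + 1)*(q + 3)*(q^3 - 9*q^2 + 20*q) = (q - 4)*(q + 1)*(q + 3)*(q^2 - 5*q) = (q - 5)*(q - 4)*(q + 1)*(q + 3)*(q)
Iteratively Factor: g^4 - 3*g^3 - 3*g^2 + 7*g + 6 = (g + 1)*(g^3 - 4*g^2 + g + 6) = (g + 1)^2*(g^2 - 5*g + 6) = (g - 2)*(g + 1)^2*(g - 3)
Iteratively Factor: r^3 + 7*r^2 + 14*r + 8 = (r + 2)*(r^2 + 5*r + 4) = (r + 1)*(r + 2)*(r + 4)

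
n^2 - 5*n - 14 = (n - 7)*(n + 2)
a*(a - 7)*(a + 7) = a^3 - 49*a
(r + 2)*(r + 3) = r^2 + 5*r + 6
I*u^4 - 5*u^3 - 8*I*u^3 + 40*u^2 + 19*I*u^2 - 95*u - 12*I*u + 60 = (u - 4)*(u - 3)*(u + 5*I)*(I*u - I)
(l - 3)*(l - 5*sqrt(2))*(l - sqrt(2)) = l^3 - 6*sqrt(2)*l^2 - 3*l^2 + 10*l + 18*sqrt(2)*l - 30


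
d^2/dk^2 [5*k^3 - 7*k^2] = 30*k - 14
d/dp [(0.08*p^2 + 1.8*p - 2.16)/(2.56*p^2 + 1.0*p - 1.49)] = (-4.528*p^2 + 10.8208*p - 0.522)/(6.5536*p^4 + 5.12*p^3 - 6.6288*p^2 - 2.98*p + 2.2201)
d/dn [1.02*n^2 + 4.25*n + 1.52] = 2.04*n + 4.25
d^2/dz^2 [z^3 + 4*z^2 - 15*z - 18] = 6*z + 8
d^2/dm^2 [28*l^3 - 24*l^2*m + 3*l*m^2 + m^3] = 6*l + 6*m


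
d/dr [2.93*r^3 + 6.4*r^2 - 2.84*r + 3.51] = 8.79*r^2 + 12.8*r - 2.84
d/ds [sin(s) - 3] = cos(s)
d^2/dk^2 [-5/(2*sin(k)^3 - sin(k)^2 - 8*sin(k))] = 10*((sin(k) + cos(2*k) + 7)*(13*sin(k)/4 + 9*sin(3*k)/4 - cos(2*k))*sin(k) + 4*(-3*sin(k)^2 + sin(k) + 4)^2*cos(k)^2)/((sin(k) + cos(2*k) + 7)^3*sin(k)^3)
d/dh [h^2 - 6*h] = 2*h - 6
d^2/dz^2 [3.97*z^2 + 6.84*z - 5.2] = 7.94000000000000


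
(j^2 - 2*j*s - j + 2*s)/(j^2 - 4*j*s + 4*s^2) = (1 - j)/(-j + 2*s)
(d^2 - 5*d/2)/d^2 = (d - 5/2)/d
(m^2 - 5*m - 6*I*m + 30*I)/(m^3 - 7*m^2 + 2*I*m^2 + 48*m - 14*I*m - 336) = (m - 5)/(m^2 + m*(-7 + 8*I) - 56*I)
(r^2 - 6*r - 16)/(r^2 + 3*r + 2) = (r - 8)/(r + 1)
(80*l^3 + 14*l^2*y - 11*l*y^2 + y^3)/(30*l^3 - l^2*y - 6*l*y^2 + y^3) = (-8*l + y)/(-3*l + y)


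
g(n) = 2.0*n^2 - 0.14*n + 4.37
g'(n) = 4.0*n - 0.14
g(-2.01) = 12.73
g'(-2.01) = -8.18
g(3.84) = 33.32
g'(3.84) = 15.22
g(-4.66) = 48.45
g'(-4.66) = -18.78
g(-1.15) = 7.18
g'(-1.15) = -4.74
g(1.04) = 6.39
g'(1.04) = 4.02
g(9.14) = 170.17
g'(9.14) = 36.42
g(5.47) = 63.45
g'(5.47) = 21.74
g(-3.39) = 27.83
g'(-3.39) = -13.70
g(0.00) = 4.37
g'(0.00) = -0.14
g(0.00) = 4.37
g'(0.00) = -0.14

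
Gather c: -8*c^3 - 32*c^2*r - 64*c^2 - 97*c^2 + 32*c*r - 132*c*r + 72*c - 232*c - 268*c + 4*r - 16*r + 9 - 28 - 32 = -8*c^3 + c^2*(-32*r - 161) + c*(-100*r - 428) - 12*r - 51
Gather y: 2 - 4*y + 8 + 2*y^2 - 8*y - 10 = 2*y^2 - 12*y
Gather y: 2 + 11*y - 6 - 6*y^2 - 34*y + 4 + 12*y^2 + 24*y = 6*y^2 + y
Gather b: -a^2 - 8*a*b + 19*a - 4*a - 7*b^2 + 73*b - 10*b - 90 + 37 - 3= -a^2 + 15*a - 7*b^2 + b*(63 - 8*a) - 56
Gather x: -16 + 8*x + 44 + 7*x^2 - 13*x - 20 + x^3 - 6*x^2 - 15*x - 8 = x^3 + x^2 - 20*x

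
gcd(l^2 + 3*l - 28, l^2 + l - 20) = l - 4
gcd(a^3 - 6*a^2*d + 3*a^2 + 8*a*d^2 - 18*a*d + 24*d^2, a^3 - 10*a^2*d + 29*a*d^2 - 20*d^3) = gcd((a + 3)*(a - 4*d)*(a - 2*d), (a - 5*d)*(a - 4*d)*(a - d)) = a - 4*d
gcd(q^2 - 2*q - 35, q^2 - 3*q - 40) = q + 5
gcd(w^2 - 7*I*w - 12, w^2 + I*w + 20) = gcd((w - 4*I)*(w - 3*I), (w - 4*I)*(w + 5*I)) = w - 4*I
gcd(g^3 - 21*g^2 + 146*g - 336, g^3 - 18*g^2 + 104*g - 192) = g^2 - 14*g + 48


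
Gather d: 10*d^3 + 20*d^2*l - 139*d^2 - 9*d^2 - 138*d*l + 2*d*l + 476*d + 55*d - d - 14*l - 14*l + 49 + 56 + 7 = 10*d^3 + d^2*(20*l - 148) + d*(530 - 136*l) - 28*l + 112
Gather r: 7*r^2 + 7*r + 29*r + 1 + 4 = 7*r^2 + 36*r + 5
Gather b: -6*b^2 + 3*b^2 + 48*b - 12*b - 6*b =-3*b^2 + 30*b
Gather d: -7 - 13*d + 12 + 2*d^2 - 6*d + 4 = 2*d^2 - 19*d + 9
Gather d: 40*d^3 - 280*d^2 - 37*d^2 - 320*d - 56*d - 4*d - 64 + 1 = 40*d^3 - 317*d^2 - 380*d - 63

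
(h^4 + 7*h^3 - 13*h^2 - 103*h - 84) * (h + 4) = h^5 + 11*h^4 + 15*h^3 - 155*h^2 - 496*h - 336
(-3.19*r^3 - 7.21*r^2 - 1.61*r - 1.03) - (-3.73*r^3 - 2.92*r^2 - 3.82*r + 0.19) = 0.54*r^3 - 4.29*r^2 + 2.21*r - 1.22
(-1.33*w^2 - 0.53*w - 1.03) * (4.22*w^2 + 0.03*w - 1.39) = -5.6126*w^4 - 2.2765*w^3 - 2.5138*w^2 + 0.7058*w + 1.4317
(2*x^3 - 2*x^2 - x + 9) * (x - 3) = 2*x^4 - 8*x^3 + 5*x^2 + 12*x - 27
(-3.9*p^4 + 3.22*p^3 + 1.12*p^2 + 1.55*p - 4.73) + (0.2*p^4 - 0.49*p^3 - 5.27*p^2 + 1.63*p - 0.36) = -3.7*p^4 + 2.73*p^3 - 4.15*p^2 + 3.18*p - 5.09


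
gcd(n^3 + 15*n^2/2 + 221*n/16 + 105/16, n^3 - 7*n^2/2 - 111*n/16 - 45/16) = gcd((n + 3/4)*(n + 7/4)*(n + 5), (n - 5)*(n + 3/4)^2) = n + 3/4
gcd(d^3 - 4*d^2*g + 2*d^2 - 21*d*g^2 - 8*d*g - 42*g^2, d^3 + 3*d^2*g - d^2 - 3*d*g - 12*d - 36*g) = d + 3*g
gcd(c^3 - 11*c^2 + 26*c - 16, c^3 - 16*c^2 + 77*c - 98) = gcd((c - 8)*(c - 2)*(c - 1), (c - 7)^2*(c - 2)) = c - 2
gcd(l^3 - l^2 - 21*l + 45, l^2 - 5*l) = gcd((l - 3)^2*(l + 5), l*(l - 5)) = 1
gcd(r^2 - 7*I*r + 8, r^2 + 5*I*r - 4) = r + I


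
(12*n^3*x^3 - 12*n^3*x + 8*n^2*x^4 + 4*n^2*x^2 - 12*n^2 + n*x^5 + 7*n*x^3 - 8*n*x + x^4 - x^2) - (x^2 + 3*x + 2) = 12*n^3*x^3 - 12*n^3*x + 8*n^2*x^4 + 4*n^2*x^2 - 12*n^2 + n*x^5 + 7*n*x^3 - 8*n*x + x^4 - 2*x^2 - 3*x - 2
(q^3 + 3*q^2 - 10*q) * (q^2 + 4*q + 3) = q^5 + 7*q^4 + 5*q^3 - 31*q^2 - 30*q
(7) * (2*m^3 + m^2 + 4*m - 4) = 14*m^3 + 7*m^2 + 28*m - 28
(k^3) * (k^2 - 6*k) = k^5 - 6*k^4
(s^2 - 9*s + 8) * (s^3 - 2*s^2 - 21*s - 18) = s^5 - 11*s^4 + 5*s^3 + 155*s^2 - 6*s - 144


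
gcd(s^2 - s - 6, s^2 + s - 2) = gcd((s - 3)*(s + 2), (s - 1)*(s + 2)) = s + 2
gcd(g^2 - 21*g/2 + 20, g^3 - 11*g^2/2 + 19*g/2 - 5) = g - 5/2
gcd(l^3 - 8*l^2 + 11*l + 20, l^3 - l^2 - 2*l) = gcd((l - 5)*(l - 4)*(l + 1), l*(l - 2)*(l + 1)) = l + 1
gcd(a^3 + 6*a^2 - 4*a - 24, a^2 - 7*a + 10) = a - 2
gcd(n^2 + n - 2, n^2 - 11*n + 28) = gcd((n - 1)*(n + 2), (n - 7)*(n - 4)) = 1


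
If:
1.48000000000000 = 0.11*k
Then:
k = 13.45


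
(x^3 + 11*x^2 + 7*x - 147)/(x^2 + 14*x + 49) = x - 3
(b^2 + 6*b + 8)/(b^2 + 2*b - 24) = (b^2 + 6*b + 8)/(b^2 + 2*b - 24)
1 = 1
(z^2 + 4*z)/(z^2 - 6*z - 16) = z*(z + 4)/(z^2 - 6*z - 16)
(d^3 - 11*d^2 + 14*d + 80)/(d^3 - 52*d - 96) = (d - 5)/(d + 6)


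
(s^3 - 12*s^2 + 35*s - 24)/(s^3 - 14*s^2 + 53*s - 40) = (s - 3)/(s - 5)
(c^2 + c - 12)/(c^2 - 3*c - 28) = (c - 3)/(c - 7)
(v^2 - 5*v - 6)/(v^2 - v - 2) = (v - 6)/(v - 2)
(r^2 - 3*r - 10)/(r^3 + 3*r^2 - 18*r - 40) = (r - 5)/(r^2 + r - 20)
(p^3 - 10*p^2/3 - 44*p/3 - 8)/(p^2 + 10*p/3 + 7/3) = (3*p^3 - 10*p^2 - 44*p - 24)/(3*p^2 + 10*p + 7)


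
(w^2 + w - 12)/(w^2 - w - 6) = (w + 4)/(w + 2)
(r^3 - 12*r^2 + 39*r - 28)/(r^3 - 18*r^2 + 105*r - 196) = (r - 1)/(r - 7)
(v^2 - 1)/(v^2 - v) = (v + 1)/v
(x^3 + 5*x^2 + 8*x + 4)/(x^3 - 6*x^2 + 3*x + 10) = (x^2 + 4*x + 4)/(x^2 - 7*x + 10)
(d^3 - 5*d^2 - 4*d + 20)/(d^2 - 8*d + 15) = (d^2 - 4)/(d - 3)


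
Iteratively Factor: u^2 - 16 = (u + 4)*(u - 4)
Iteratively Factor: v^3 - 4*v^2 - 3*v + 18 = (v + 2)*(v^2 - 6*v + 9) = (v - 3)*(v + 2)*(v - 3)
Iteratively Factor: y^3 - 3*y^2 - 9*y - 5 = (y + 1)*(y^2 - 4*y - 5) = (y + 1)^2*(y - 5)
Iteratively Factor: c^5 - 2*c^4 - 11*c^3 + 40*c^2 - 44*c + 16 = (c - 1)*(c^4 - c^3 - 12*c^2 + 28*c - 16) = (c - 2)*(c - 1)*(c^3 + c^2 - 10*c + 8) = (c - 2)*(c - 1)*(c + 4)*(c^2 - 3*c + 2) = (c - 2)*(c - 1)^2*(c + 4)*(c - 2)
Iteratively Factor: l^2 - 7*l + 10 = (l - 5)*(l - 2)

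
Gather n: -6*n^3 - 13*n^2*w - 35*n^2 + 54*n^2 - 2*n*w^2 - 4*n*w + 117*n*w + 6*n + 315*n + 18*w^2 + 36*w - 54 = -6*n^3 + n^2*(19 - 13*w) + n*(-2*w^2 + 113*w + 321) + 18*w^2 + 36*w - 54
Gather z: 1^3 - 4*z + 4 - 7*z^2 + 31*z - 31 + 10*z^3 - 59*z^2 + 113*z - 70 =10*z^3 - 66*z^2 + 140*z - 96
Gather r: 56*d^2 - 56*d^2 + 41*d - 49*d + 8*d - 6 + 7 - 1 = 0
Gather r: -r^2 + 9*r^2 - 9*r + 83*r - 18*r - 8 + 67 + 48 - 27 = 8*r^2 + 56*r + 80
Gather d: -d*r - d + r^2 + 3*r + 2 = d*(-r - 1) + r^2 + 3*r + 2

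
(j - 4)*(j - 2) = j^2 - 6*j + 8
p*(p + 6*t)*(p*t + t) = p^3*t + 6*p^2*t^2 + p^2*t + 6*p*t^2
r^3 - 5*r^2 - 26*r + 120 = (r - 6)*(r - 4)*(r + 5)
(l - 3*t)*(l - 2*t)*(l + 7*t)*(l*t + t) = l^4*t + 2*l^3*t^2 + l^3*t - 29*l^2*t^3 + 2*l^2*t^2 + 42*l*t^4 - 29*l*t^3 + 42*t^4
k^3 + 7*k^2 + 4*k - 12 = (k - 1)*(k + 2)*(k + 6)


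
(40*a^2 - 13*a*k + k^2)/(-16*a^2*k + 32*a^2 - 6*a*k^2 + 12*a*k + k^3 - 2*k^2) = (-5*a + k)/(2*a*k - 4*a + k^2 - 2*k)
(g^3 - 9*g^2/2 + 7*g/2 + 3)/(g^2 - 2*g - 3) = (g^2 - 3*g/2 - 1)/(g + 1)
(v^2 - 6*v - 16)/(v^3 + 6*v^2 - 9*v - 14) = (v^2 - 6*v - 16)/(v^3 + 6*v^2 - 9*v - 14)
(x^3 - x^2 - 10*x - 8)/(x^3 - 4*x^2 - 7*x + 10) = (x^2 - 3*x - 4)/(x^2 - 6*x + 5)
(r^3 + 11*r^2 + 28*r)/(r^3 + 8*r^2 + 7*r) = (r + 4)/(r + 1)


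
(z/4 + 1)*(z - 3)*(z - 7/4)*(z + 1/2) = z^4/4 - z^3/16 - 113*z^2/32 + 113*z/32 + 21/8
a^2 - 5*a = a*(a - 5)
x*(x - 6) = x^2 - 6*x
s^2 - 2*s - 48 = (s - 8)*(s + 6)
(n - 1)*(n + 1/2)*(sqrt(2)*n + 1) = sqrt(2)*n^3 - sqrt(2)*n^2/2 + n^2 - sqrt(2)*n/2 - n/2 - 1/2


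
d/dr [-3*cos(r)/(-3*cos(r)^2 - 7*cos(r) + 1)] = 3*(3*cos(r)^2 + 1)*sin(r)/(-3*sin(r)^2 + 7*cos(r) + 2)^2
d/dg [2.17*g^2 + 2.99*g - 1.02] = 4.34*g + 2.99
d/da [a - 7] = 1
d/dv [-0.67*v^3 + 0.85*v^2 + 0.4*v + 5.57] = -2.01*v^2 + 1.7*v + 0.4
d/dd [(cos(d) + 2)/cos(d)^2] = (cos(d) + 4)*sin(d)/cos(d)^3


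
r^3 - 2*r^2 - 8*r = r*(r - 4)*(r + 2)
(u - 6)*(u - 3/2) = u^2 - 15*u/2 + 9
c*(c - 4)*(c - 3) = c^3 - 7*c^2 + 12*c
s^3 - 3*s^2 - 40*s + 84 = (s - 7)*(s - 2)*(s + 6)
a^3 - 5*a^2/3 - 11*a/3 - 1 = (a - 3)*(a + 1/3)*(a + 1)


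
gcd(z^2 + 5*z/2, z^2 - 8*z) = z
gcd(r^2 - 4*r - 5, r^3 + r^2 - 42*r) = 1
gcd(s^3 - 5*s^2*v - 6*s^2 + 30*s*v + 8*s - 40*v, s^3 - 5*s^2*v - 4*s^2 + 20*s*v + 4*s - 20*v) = s^2 - 5*s*v - 2*s + 10*v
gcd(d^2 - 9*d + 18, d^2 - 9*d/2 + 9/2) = d - 3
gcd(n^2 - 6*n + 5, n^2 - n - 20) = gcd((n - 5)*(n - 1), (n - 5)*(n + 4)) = n - 5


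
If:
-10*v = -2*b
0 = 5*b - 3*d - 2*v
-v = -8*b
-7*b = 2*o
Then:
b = 0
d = 0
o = 0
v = 0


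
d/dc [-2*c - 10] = -2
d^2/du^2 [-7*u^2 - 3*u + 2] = -14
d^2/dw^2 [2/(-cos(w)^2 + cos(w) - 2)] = 2*(-4*sin(w)^4 - 5*sin(w)^2 - 23*cos(w)/4 + 3*cos(3*w)/4 + 7)/(sin(w)^2 + cos(w) - 3)^3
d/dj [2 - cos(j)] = sin(j)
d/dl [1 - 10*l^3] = -30*l^2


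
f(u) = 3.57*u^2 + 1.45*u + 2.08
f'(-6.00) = -41.39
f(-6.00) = 121.90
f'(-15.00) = -105.65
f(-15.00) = 783.58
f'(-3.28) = -21.97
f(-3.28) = 35.73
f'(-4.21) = -28.61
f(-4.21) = 59.25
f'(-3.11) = -20.76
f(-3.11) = 32.10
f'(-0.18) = 0.16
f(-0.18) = 1.93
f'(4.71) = 35.08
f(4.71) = 88.11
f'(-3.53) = -23.75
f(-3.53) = 41.45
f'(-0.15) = 0.38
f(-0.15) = 1.94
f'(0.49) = 4.95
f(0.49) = 3.65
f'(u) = 7.14*u + 1.45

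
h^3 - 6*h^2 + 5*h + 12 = (h - 4)*(h - 3)*(h + 1)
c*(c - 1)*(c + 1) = c^3 - c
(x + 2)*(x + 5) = x^2 + 7*x + 10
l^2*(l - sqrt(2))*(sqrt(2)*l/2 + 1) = sqrt(2)*l^4/2 - sqrt(2)*l^2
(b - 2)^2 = b^2 - 4*b + 4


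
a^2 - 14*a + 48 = (a - 8)*(a - 6)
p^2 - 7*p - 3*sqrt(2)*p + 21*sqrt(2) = (p - 7)*(p - 3*sqrt(2))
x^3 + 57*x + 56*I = (x - 8*I)*(x + I)*(x + 7*I)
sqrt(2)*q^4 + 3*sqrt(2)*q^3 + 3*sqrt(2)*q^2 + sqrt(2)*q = q*(q + 1)^2*(sqrt(2)*q + sqrt(2))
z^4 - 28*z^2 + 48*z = z*(z - 4)*(z - 2)*(z + 6)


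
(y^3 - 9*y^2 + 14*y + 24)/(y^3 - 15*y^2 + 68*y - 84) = (y^2 - 3*y - 4)/(y^2 - 9*y + 14)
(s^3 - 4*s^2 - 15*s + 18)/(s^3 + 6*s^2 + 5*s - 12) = (s - 6)/(s + 4)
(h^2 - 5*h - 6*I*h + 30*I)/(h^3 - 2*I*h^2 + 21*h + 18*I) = (h - 5)/(h^2 + 4*I*h - 3)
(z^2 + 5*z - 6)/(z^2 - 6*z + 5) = (z + 6)/(z - 5)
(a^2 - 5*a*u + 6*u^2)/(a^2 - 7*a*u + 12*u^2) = (-a + 2*u)/(-a + 4*u)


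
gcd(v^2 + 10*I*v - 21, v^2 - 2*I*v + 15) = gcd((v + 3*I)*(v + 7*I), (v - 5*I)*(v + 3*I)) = v + 3*I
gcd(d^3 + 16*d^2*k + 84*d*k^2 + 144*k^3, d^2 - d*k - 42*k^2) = d + 6*k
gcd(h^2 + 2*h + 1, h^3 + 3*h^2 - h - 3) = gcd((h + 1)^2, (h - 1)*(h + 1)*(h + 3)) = h + 1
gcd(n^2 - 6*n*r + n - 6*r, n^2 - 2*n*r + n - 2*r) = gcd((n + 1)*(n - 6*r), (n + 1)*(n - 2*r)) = n + 1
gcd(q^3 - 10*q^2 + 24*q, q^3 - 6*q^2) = q^2 - 6*q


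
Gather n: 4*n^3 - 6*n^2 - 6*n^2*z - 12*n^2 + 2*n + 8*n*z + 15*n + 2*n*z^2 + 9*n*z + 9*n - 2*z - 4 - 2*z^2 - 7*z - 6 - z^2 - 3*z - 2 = 4*n^3 + n^2*(-6*z - 18) + n*(2*z^2 + 17*z + 26) - 3*z^2 - 12*z - 12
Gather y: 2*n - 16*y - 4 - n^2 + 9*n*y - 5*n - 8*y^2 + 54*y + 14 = -n^2 - 3*n - 8*y^2 + y*(9*n + 38) + 10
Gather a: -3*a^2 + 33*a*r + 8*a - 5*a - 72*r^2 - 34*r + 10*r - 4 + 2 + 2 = -3*a^2 + a*(33*r + 3) - 72*r^2 - 24*r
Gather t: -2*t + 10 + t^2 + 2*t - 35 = t^2 - 25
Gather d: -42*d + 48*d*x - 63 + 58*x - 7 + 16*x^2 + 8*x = d*(48*x - 42) + 16*x^2 + 66*x - 70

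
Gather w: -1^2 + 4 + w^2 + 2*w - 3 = w^2 + 2*w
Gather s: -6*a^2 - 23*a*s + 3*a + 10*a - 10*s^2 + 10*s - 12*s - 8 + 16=-6*a^2 + 13*a - 10*s^2 + s*(-23*a - 2) + 8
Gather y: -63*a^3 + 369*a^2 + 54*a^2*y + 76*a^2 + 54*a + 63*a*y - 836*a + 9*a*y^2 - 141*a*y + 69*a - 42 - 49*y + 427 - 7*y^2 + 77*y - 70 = -63*a^3 + 445*a^2 - 713*a + y^2*(9*a - 7) + y*(54*a^2 - 78*a + 28) + 315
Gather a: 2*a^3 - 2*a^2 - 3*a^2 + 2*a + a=2*a^3 - 5*a^2 + 3*a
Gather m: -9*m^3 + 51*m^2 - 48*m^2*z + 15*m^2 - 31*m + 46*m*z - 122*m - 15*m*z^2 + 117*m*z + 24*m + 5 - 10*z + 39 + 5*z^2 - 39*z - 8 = -9*m^3 + m^2*(66 - 48*z) + m*(-15*z^2 + 163*z - 129) + 5*z^2 - 49*z + 36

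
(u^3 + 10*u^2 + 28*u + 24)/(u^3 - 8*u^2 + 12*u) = (u^3 + 10*u^2 + 28*u + 24)/(u*(u^2 - 8*u + 12))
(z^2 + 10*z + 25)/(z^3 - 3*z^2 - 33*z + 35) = (z + 5)/(z^2 - 8*z + 7)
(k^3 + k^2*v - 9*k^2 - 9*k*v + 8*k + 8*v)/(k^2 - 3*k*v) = (k^3 + k^2*v - 9*k^2 - 9*k*v + 8*k + 8*v)/(k*(k - 3*v))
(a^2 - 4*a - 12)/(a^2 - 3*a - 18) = (a + 2)/(a + 3)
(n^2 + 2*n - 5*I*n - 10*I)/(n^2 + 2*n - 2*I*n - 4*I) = (n - 5*I)/(n - 2*I)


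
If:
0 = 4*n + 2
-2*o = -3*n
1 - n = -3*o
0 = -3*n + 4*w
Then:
No Solution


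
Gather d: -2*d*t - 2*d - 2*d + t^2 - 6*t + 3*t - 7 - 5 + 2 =d*(-2*t - 4) + t^2 - 3*t - 10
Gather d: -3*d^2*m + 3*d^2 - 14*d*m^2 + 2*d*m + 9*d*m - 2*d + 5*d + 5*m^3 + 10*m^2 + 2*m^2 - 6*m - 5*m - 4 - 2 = d^2*(3 - 3*m) + d*(-14*m^2 + 11*m + 3) + 5*m^3 + 12*m^2 - 11*m - 6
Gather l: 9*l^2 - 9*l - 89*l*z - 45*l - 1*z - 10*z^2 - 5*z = 9*l^2 + l*(-89*z - 54) - 10*z^2 - 6*z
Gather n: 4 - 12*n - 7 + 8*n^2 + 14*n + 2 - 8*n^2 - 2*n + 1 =0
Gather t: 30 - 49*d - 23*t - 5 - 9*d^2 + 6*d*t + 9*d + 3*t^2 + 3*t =-9*d^2 - 40*d + 3*t^2 + t*(6*d - 20) + 25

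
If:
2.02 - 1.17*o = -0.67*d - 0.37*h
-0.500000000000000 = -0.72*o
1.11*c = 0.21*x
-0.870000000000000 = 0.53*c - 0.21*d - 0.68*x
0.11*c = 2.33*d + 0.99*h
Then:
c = -0.13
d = 5.99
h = -14.11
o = 0.69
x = -0.67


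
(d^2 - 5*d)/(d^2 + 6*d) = (d - 5)/(d + 6)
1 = 1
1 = 1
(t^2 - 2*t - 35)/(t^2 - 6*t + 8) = (t^2 - 2*t - 35)/(t^2 - 6*t + 8)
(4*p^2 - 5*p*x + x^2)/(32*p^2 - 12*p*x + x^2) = (-p + x)/(-8*p + x)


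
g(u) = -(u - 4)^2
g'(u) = 8 - 2*u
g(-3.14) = -50.98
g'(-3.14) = 14.28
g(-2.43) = -41.34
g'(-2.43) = 12.86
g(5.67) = -2.79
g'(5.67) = -3.34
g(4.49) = -0.24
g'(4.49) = -0.98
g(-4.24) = -67.90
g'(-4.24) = 16.48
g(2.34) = -2.76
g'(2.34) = 3.32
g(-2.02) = -36.24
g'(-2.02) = 12.04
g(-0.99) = -24.90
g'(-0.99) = 9.98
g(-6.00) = -100.00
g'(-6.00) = 20.00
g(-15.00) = -361.00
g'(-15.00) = 38.00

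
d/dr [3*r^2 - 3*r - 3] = 6*r - 3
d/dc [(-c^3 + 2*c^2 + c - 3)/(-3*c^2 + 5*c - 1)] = (3*c^4 - 10*c^3 + 16*c^2 - 22*c + 14)/(9*c^4 - 30*c^3 + 31*c^2 - 10*c + 1)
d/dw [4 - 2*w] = -2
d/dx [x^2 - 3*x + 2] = 2*x - 3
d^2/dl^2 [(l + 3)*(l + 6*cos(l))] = -6*(l + 3)*cos(l) - 12*sin(l) + 2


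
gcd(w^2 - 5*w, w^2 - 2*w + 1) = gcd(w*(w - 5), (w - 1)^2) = 1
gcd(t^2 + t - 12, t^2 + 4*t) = t + 4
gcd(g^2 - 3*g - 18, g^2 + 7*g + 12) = g + 3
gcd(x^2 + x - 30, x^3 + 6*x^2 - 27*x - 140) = x - 5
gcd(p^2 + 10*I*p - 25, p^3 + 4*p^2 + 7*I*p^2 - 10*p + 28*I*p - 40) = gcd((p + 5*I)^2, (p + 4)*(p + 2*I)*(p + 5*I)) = p + 5*I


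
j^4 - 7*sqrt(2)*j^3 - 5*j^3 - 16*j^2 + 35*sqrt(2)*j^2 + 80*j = j*(j - 5)*(j - 8*sqrt(2))*(j + sqrt(2))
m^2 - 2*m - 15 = (m - 5)*(m + 3)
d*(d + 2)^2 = d^3 + 4*d^2 + 4*d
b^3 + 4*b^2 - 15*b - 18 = (b - 3)*(b + 1)*(b + 6)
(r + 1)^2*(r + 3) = r^3 + 5*r^2 + 7*r + 3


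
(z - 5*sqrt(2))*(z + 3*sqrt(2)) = z^2 - 2*sqrt(2)*z - 30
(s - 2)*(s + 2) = s^2 - 4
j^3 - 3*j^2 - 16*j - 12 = (j - 6)*(j + 1)*(j + 2)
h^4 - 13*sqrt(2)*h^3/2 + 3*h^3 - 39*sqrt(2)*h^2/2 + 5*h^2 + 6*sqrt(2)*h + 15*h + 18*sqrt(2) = (h + 3)*(h - 6*sqrt(2))*(h - sqrt(2))*(h + sqrt(2)/2)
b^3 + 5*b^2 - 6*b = b*(b - 1)*(b + 6)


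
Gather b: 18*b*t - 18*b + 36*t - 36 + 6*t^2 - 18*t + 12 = b*(18*t - 18) + 6*t^2 + 18*t - 24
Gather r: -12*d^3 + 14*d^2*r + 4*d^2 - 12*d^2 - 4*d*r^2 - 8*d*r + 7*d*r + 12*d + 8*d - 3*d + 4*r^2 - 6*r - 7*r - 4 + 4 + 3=-12*d^3 - 8*d^2 + 17*d + r^2*(4 - 4*d) + r*(14*d^2 - d - 13) + 3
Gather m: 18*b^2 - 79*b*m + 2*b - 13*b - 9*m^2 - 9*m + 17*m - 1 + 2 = 18*b^2 - 11*b - 9*m^2 + m*(8 - 79*b) + 1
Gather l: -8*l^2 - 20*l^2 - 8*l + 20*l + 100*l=-28*l^2 + 112*l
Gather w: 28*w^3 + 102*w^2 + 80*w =28*w^3 + 102*w^2 + 80*w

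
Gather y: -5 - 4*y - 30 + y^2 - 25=y^2 - 4*y - 60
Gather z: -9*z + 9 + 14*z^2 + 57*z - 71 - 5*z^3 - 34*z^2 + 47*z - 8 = -5*z^3 - 20*z^2 + 95*z - 70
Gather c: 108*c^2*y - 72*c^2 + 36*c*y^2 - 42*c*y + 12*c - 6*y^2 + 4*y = c^2*(108*y - 72) + c*(36*y^2 - 42*y + 12) - 6*y^2 + 4*y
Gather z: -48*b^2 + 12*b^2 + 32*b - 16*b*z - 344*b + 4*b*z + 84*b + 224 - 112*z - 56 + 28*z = -36*b^2 - 228*b + z*(-12*b - 84) + 168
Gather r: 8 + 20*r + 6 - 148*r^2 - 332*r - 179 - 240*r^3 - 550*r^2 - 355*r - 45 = -240*r^3 - 698*r^2 - 667*r - 210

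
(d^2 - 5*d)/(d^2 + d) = (d - 5)/(d + 1)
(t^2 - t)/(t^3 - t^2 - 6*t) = (1 - t)/(-t^2 + t + 6)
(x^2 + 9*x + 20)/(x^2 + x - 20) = (x + 4)/(x - 4)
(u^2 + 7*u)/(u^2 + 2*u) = (u + 7)/(u + 2)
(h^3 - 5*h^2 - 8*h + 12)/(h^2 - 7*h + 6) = h + 2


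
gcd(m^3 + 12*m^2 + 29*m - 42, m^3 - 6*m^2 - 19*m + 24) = m - 1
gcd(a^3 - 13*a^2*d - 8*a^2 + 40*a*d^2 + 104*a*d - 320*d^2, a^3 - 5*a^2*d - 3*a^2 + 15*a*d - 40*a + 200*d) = a^2 - 5*a*d - 8*a + 40*d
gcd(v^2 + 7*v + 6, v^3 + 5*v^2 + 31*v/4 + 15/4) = v + 1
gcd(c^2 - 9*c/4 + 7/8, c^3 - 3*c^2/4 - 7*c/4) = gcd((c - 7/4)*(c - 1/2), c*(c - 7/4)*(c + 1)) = c - 7/4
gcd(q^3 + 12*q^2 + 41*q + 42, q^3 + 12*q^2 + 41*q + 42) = q^3 + 12*q^2 + 41*q + 42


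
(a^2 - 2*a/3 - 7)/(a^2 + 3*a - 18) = (a + 7/3)/(a + 6)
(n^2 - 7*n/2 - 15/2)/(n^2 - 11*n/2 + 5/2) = (2*n + 3)/(2*n - 1)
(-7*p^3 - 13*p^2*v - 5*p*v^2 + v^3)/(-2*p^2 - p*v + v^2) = (7*p^2 + 6*p*v - v^2)/(2*p - v)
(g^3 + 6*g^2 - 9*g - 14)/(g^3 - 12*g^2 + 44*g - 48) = (g^2 + 8*g + 7)/(g^2 - 10*g + 24)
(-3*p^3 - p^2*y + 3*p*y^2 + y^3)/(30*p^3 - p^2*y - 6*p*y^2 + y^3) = (-3*p^3 - p^2*y + 3*p*y^2 + y^3)/(30*p^3 - p^2*y - 6*p*y^2 + y^3)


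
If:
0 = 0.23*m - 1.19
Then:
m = 5.17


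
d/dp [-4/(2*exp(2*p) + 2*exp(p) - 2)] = (4*exp(p) + 2)*exp(p)/(exp(2*p) + exp(p) - 1)^2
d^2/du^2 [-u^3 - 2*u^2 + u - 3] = -6*u - 4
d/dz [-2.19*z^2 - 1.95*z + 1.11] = -4.38*z - 1.95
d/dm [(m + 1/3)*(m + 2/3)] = 2*m + 1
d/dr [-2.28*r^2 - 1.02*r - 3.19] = -4.56*r - 1.02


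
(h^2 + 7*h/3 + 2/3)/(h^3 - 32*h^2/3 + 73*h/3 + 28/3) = (h + 2)/(h^2 - 11*h + 28)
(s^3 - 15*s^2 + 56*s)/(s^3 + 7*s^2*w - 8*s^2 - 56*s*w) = (s - 7)/(s + 7*w)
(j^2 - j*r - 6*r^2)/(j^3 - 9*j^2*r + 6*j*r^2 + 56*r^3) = (j - 3*r)/(j^2 - 11*j*r + 28*r^2)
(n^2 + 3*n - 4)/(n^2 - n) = (n + 4)/n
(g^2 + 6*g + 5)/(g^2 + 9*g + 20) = (g + 1)/(g + 4)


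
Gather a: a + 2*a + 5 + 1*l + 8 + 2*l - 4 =3*a + 3*l + 9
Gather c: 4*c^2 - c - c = 4*c^2 - 2*c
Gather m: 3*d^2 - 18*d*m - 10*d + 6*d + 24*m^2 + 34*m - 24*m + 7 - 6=3*d^2 - 4*d + 24*m^2 + m*(10 - 18*d) + 1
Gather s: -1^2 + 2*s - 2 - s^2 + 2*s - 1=-s^2 + 4*s - 4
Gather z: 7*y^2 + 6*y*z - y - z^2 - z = 7*y^2 - y - z^2 + z*(6*y - 1)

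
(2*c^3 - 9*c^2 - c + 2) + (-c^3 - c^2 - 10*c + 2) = c^3 - 10*c^2 - 11*c + 4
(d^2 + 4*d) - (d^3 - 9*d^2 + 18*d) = -d^3 + 10*d^2 - 14*d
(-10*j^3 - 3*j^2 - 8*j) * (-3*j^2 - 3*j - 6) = 30*j^5 + 39*j^4 + 93*j^3 + 42*j^2 + 48*j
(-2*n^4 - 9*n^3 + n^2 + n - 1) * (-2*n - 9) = 4*n^5 + 36*n^4 + 79*n^3 - 11*n^2 - 7*n + 9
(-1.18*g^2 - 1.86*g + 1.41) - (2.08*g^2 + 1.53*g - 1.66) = -3.26*g^2 - 3.39*g + 3.07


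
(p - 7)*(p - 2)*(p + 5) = p^3 - 4*p^2 - 31*p + 70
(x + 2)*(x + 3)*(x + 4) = x^3 + 9*x^2 + 26*x + 24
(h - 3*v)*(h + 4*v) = h^2 + h*v - 12*v^2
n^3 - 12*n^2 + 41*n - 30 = (n - 6)*(n - 5)*(n - 1)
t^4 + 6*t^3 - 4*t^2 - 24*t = t*(t - 2)*(t + 2)*(t + 6)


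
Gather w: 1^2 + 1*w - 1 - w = 0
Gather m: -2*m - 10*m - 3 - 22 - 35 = -12*m - 60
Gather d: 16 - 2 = 14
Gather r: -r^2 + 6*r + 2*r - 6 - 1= -r^2 + 8*r - 7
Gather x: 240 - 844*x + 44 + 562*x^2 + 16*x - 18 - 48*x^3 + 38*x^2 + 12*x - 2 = -48*x^3 + 600*x^2 - 816*x + 264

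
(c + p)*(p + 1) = c*p + c + p^2 + p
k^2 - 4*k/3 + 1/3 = (k - 1)*(k - 1/3)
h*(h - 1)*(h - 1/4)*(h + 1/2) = h^4 - 3*h^3/4 - 3*h^2/8 + h/8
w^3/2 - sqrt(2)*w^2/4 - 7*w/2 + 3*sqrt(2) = (w/2 + sqrt(2))*(w - 3*sqrt(2)/2)*(w - sqrt(2))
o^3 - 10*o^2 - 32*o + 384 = (o - 8)^2*(o + 6)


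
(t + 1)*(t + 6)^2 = t^3 + 13*t^2 + 48*t + 36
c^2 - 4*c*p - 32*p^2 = (c - 8*p)*(c + 4*p)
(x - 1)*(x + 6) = x^2 + 5*x - 6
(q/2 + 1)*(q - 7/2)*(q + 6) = q^3/2 + 9*q^2/4 - 8*q - 21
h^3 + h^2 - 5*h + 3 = (h - 1)^2*(h + 3)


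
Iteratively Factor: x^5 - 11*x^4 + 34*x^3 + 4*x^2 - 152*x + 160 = (x - 2)*(x^4 - 9*x^3 + 16*x^2 + 36*x - 80) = (x - 5)*(x - 2)*(x^3 - 4*x^2 - 4*x + 16) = (x - 5)*(x - 4)*(x - 2)*(x^2 - 4) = (x - 5)*(x - 4)*(x - 2)*(x + 2)*(x - 2)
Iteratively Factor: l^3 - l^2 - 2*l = (l + 1)*(l^2 - 2*l) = l*(l + 1)*(l - 2)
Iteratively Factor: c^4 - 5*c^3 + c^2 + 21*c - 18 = (c - 1)*(c^3 - 4*c^2 - 3*c + 18) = (c - 3)*(c - 1)*(c^2 - c - 6) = (c - 3)^2*(c - 1)*(c + 2)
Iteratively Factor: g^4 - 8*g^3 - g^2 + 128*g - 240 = (g - 3)*(g^3 - 5*g^2 - 16*g + 80) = (g - 3)*(g + 4)*(g^2 - 9*g + 20) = (g - 5)*(g - 3)*(g + 4)*(g - 4)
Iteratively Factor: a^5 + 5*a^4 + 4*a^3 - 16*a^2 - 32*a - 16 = (a + 2)*(a^4 + 3*a^3 - 2*a^2 - 12*a - 8) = (a + 1)*(a + 2)*(a^3 + 2*a^2 - 4*a - 8) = (a + 1)*(a + 2)^2*(a^2 - 4) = (a - 2)*(a + 1)*(a + 2)^2*(a + 2)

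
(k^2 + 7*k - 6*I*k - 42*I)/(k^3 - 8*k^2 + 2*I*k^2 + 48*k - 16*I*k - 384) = (k + 7)/(k^2 + 8*k*(-1 + I) - 64*I)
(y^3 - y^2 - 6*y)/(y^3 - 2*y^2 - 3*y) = (y + 2)/(y + 1)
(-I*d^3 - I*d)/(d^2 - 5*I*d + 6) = d*(-I*d - 1)/(d - 6*I)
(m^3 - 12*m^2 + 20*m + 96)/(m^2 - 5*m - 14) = (m^2 - 14*m + 48)/(m - 7)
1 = 1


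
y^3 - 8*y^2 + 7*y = y*(y - 7)*(y - 1)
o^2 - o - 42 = (o - 7)*(o + 6)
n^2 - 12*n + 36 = (n - 6)^2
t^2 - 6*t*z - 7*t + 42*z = (t - 7)*(t - 6*z)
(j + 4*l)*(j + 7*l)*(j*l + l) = j^3*l + 11*j^2*l^2 + j^2*l + 28*j*l^3 + 11*j*l^2 + 28*l^3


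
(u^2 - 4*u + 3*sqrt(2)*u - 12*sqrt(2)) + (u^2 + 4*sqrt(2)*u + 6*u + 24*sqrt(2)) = 2*u^2 + 2*u + 7*sqrt(2)*u + 12*sqrt(2)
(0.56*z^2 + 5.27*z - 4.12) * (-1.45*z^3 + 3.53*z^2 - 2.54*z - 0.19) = -0.812*z^5 - 5.6647*z^4 + 23.1547*z^3 - 28.0358*z^2 + 9.4635*z + 0.7828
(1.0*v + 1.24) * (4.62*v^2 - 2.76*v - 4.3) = 4.62*v^3 + 2.9688*v^2 - 7.7224*v - 5.332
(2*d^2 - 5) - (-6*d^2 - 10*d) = 8*d^2 + 10*d - 5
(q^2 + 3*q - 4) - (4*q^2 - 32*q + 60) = -3*q^2 + 35*q - 64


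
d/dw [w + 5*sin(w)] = 5*cos(w) + 1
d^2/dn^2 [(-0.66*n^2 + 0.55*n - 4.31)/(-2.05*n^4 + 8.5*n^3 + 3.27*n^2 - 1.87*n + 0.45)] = (16.6419*n^8 - 96.7395*n^7 + 619.81412*n^6 - 2499.71727*n^5 + 3215.19612*n^4 + 1916.167218*n^3 - 67.3967460000001*n^2 - 252.189864*n + 16.800598)/(8.615125*n^12 - 107.16375*n^11 + 403.110975*n^10 - 248.670475*n^9 - 844.19304*n^8 + 104.48778*n^7 + 218.962002*n^6 - 114.580731*n^5 - 4.578129*n^4 + 17.885683*n^3 - 6.70734*n^2 + 1.136025*n - 0.091125)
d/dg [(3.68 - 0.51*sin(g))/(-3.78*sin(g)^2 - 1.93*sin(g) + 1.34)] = (-1.9278*sin(g)^2 + 27.8208*sin(g) + 6.419)*cos(g)/(14.2884*sin(g)^4 + 14.5908*sin(g)^3 - 6.4055*sin(g)^2 - 5.1724*sin(g) + 1.7956)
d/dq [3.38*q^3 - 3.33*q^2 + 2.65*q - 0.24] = 10.14*q^2 - 6.66*q + 2.65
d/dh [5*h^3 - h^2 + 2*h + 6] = 15*h^2 - 2*h + 2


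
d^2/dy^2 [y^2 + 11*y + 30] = 2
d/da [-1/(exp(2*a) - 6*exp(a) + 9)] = 2*(exp(a) - 3)*exp(a)/(exp(2*a) - 6*exp(a) + 9)^2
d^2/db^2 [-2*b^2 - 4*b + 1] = -4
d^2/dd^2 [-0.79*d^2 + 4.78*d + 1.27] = -1.58000000000000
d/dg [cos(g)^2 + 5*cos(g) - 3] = -(2*cos(g) + 5)*sin(g)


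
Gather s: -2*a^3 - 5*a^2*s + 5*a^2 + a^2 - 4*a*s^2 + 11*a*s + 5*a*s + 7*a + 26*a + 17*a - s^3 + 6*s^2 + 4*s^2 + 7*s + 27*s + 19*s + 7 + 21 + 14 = -2*a^3 + 6*a^2 + 50*a - s^3 + s^2*(10 - 4*a) + s*(-5*a^2 + 16*a + 53) + 42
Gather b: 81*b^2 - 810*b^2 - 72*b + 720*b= -729*b^2 + 648*b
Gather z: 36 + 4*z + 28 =4*z + 64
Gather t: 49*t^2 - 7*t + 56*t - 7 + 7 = 49*t^2 + 49*t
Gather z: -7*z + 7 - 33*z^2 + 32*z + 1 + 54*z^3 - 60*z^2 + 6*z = 54*z^3 - 93*z^2 + 31*z + 8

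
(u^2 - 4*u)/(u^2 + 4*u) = (u - 4)/(u + 4)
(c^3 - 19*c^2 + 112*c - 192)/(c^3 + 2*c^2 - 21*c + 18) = (c^2 - 16*c + 64)/(c^2 + 5*c - 6)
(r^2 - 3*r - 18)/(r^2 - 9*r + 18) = (r + 3)/(r - 3)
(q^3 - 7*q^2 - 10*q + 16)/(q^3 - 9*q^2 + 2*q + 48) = (q - 1)/(q - 3)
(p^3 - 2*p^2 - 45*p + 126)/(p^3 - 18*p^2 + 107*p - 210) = (p^2 + 4*p - 21)/(p^2 - 12*p + 35)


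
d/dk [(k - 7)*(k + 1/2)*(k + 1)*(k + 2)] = 4*k^3 - 21*k^2/2 - 42*k - 47/2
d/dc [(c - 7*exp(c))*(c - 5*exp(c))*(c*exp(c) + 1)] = (c + 1)*(c - 7*exp(c))*(c - 5*exp(c))*exp(c) - (c - 7*exp(c))*(c*exp(c) + 1)*(5*exp(c) - 1) - (c - 5*exp(c))*(c*exp(c) + 1)*(7*exp(c) - 1)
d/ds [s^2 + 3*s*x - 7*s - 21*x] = 2*s + 3*x - 7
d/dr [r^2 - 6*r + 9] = 2*r - 6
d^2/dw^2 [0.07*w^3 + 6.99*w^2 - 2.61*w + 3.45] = 0.42*w + 13.98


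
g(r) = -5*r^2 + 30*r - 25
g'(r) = 30 - 10*r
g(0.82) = -3.76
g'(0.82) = 21.80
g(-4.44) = -256.77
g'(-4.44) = 74.40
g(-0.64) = -46.25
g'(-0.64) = 36.40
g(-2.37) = -124.18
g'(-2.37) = 53.70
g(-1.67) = -89.04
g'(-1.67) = 46.70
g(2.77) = 19.74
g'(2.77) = 2.30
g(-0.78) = -51.44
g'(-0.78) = 37.80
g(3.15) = 19.89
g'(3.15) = -1.50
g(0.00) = -25.00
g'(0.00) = 30.00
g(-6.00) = -385.00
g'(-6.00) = 90.00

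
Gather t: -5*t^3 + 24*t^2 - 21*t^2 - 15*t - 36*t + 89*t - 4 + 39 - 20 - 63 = -5*t^3 + 3*t^2 + 38*t - 48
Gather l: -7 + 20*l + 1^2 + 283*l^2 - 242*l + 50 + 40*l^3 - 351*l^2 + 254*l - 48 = 40*l^3 - 68*l^2 + 32*l - 4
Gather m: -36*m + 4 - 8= -36*m - 4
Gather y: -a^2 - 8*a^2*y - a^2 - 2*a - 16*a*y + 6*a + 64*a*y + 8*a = -2*a^2 + 12*a + y*(-8*a^2 + 48*a)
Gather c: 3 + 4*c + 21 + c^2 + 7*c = c^2 + 11*c + 24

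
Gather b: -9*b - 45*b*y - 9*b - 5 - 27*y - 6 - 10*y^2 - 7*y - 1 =b*(-45*y - 18) - 10*y^2 - 34*y - 12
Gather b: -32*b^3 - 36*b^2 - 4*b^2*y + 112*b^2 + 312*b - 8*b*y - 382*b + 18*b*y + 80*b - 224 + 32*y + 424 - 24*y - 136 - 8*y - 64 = -32*b^3 + b^2*(76 - 4*y) + b*(10*y + 10)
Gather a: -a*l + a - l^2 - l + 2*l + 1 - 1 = a*(1 - l) - l^2 + l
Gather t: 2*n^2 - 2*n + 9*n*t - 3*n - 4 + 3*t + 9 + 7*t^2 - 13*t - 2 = 2*n^2 - 5*n + 7*t^2 + t*(9*n - 10) + 3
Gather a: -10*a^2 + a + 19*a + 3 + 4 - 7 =-10*a^2 + 20*a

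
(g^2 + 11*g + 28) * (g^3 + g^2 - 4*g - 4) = g^5 + 12*g^4 + 35*g^3 - 20*g^2 - 156*g - 112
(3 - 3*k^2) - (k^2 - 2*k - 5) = -4*k^2 + 2*k + 8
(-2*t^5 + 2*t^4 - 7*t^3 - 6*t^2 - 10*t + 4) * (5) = -10*t^5 + 10*t^4 - 35*t^3 - 30*t^2 - 50*t + 20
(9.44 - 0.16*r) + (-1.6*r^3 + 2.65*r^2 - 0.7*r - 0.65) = -1.6*r^3 + 2.65*r^2 - 0.86*r + 8.79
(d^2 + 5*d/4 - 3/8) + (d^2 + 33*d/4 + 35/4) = 2*d^2 + 19*d/2 + 67/8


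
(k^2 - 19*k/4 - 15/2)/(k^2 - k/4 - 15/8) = 2*(k - 6)/(2*k - 3)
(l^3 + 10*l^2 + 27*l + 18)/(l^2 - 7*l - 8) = (l^2 + 9*l + 18)/(l - 8)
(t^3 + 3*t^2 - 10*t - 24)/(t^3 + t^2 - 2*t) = (t^2 + t - 12)/(t*(t - 1))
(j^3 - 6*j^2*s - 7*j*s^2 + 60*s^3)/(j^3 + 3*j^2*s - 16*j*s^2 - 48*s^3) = (j - 5*s)/(j + 4*s)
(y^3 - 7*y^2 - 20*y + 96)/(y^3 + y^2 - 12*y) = (y - 8)/y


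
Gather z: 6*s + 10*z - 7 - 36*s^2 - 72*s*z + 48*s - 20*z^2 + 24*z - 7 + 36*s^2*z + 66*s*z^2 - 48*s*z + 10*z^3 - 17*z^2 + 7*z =-36*s^2 + 54*s + 10*z^3 + z^2*(66*s - 37) + z*(36*s^2 - 120*s + 41) - 14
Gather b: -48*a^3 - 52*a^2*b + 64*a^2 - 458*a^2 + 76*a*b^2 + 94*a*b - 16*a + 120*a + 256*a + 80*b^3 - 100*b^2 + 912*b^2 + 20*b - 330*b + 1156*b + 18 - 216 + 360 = -48*a^3 - 394*a^2 + 360*a + 80*b^3 + b^2*(76*a + 812) + b*(-52*a^2 + 94*a + 846) + 162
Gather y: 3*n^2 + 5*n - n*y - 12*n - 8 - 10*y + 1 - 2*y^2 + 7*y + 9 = 3*n^2 - 7*n - 2*y^2 + y*(-n - 3) + 2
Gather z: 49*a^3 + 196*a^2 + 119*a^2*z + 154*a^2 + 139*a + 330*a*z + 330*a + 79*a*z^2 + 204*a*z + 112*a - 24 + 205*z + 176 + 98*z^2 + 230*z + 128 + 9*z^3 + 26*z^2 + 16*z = 49*a^3 + 350*a^2 + 581*a + 9*z^3 + z^2*(79*a + 124) + z*(119*a^2 + 534*a + 451) + 280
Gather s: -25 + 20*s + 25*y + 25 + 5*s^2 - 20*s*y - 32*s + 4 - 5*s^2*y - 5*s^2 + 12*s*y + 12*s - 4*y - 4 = -5*s^2*y - 8*s*y + 21*y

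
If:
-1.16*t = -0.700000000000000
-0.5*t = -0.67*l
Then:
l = 0.45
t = 0.60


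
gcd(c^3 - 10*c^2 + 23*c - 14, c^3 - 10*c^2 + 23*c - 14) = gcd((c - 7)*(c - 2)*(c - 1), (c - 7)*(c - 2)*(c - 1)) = c^3 - 10*c^2 + 23*c - 14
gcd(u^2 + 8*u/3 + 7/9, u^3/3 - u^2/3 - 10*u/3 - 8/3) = 1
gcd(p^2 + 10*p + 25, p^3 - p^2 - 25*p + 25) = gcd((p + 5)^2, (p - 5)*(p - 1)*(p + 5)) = p + 5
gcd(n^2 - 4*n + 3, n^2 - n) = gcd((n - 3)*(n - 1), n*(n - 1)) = n - 1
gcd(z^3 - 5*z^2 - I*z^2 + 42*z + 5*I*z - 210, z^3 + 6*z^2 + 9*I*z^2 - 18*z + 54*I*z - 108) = z + 6*I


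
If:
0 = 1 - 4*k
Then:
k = 1/4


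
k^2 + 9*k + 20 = (k + 4)*(k + 5)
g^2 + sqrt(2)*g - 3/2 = (g - sqrt(2)/2)*(g + 3*sqrt(2)/2)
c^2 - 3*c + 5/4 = (c - 5/2)*(c - 1/2)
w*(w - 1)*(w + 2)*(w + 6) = w^4 + 7*w^3 + 4*w^2 - 12*w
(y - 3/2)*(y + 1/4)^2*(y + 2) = y^4 + y^3 - 43*y^2/16 - 47*y/32 - 3/16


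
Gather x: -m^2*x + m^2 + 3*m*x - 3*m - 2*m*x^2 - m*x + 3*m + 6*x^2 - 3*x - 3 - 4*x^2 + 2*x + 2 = m^2 + x^2*(2 - 2*m) + x*(-m^2 + 2*m - 1) - 1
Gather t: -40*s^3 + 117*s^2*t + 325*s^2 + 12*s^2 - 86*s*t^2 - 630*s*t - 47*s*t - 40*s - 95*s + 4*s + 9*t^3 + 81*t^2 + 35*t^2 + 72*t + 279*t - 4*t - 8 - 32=-40*s^3 + 337*s^2 - 131*s + 9*t^3 + t^2*(116 - 86*s) + t*(117*s^2 - 677*s + 347) - 40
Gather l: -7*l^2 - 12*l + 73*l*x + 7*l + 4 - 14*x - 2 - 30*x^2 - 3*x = -7*l^2 + l*(73*x - 5) - 30*x^2 - 17*x + 2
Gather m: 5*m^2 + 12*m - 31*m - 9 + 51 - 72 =5*m^2 - 19*m - 30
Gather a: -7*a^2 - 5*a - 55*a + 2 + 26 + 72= -7*a^2 - 60*a + 100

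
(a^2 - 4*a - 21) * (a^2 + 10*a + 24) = a^4 + 6*a^3 - 37*a^2 - 306*a - 504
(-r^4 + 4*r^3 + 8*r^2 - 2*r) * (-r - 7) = r^5 + 3*r^4 - 36*r^3 - 54*r^2 + 14*r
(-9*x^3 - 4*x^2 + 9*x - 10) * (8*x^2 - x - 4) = -72*x^5 - 23*x^4 + 112*x^3 - 73*x^2 - 26*x + 40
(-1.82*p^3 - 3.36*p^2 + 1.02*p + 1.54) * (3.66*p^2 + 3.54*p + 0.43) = -6.6612*p^5 - 18.7404*p^4 - 8.9438*p^3 + 7.8024*p^2 + 5.8902*p + 0.6622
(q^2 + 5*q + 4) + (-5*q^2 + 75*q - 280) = -4*q^2 + 80*q - 276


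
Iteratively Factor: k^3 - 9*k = (k + 3)*(k^2 - 3*k) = (k - 3)*(k + 3)*(k)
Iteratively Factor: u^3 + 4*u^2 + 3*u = (u + 1)*(u^2 + 3*u) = (u + 1)*(u + 3)*(u)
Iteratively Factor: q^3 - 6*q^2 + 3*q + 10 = (q + 1)*(q^2 - 7*q + 10) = (q - 5)*(q + 1)*(q - 2)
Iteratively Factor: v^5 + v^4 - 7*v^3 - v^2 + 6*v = (v - 1)*(v^4 + 2*v^3 - 5*v^2 - 6*v) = v*(v - 1)*(v^3 + 2*v^2 - 5*v - 6) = v*(v - 1)*(v + 1)*(v^2 + v - 6) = v*(v - 1)*(v + 1)*(v + 3)*(v - 2)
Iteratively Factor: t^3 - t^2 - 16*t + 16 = (t + 4)*(t^2 - 5*t + 4) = (t - 4)*(t + 4)*(t - 1)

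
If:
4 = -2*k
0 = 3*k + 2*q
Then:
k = -2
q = 3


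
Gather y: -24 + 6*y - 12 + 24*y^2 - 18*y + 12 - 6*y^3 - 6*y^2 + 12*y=-6*y^3 + 18*y^2 - 24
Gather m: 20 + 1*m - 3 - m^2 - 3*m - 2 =-m^2 - 2*m + 15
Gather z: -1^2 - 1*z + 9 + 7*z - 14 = 6*z - 6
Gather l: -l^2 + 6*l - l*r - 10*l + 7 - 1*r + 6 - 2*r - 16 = -l^2 + l*(-r - 4) - 3*r - 3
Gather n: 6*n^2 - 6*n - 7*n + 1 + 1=6*n^2 - 13*n + 2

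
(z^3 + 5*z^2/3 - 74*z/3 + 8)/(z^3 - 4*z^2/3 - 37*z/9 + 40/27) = 9*(z^2 + 2*z - 24)/(9*z^2 - 9*z - 40)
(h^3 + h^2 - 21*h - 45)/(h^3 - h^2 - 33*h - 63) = (h - 5)/(h - 7)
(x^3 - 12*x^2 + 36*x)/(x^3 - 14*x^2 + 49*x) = (x^2 - 12*x + 36)/(x^2 - 14*x + 49)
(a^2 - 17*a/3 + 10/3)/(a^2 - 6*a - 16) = (-3*a^2 + 17*a - 10)/(3*(-a^2 + 6*a + 16))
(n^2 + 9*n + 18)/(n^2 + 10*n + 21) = (n + 6)/(n + 7)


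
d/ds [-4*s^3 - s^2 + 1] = 2*s*(-6*s - 1)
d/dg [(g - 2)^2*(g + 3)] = (g - 2)*(3*g + 4)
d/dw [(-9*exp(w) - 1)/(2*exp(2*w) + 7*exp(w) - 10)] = (18*exp(2*w) + 4*exp(w) + 97)*exp(w)/(4*exp(4*w) + 28*exp(3*w) + 9*exp(2*w) - 140*exp(w) + 100)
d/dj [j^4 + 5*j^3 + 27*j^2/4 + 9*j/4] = 4*j^3 + 15*j^2 + 27*j/2 + 9/4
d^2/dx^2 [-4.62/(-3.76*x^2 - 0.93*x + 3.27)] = (-130.631424*x^2 - 32.310432*x + 4.62*(7.52*x + 0.93)*(15.04*x + 1.86) + 113.607648)/(3.76*x^2 + 0.93*x - 3.27)^3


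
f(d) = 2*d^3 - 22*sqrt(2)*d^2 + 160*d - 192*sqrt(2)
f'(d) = 6*d^2 - 44*sqrt(2)*d + 160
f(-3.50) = -1298.41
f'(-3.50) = 451.29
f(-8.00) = -4566.74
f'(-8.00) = 1041.80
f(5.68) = 0.00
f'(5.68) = 0.13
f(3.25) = -11.50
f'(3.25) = 21.14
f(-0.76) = -411.98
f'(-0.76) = 210.76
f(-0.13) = -292.86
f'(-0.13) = 168.19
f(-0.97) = -457.83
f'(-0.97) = 226.00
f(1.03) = -137.55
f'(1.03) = 102.27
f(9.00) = 106.34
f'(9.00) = 85.97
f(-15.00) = -16421.89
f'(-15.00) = 2443.38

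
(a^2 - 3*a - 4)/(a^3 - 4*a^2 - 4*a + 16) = (a + 1)/(a^2 - 4)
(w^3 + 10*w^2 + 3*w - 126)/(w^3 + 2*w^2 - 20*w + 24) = (w^2 + 4*w - 21)/(w^2 - 4*w + 4)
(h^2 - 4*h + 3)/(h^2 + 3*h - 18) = (h - 1)/(h + 6)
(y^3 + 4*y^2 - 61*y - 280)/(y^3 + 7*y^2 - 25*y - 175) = (y - 8)/(y - 5)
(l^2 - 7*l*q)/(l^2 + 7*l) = (l - 7*q)/(l + 7)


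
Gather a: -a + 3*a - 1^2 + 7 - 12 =2*a - 6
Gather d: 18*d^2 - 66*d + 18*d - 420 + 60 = 18*d^2 - 48*d - 360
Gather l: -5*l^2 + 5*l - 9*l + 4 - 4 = -5*l^2 - 4*l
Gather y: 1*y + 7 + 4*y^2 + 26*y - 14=4*y^2 + 27*y - 7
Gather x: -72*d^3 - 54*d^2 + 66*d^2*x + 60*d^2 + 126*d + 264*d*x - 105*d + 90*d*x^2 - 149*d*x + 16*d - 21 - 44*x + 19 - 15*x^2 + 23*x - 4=-72*d^3 + 6*d^2 + 37*d + x^2*(90*d - 15) + x*(66*d^2 + 115*d - 21) - 6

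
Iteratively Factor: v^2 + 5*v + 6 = (v + 3)*(v + 2)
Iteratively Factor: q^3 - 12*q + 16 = (q - 2)*(q^2 + 2*q - 8) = (q - 2)*(q + 4)*(q - 2)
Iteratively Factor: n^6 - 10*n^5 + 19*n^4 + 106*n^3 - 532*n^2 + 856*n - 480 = (n - 5)*(n^5 - 5*n^4 - 6*n^3 + 76*n^2 - 152*n + 96) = (n - 5)*(n - 3)*(n^4 - 2*n^3 - 12*n^2 + 40*n - 32) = (n - 5)*(n - 3)*(n - 2)*(n^3 - 12*n + 16) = (n - 5)*(n - 3)*(n - 2)^2*(n^2 + 2*n - 8) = (n - 5)*(n - 3)*(n - 2)^3*(n + 4)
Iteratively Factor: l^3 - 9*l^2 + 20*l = (l - 5)*(l^2 - 4*l) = (l - 5)*(l - 4)*(l)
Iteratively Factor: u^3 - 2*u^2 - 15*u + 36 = (u + 4)*(u^2 - 6*u + 9) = (u - 3)*(u + 4)*(u - 3)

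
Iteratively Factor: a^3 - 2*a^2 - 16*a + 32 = (a - 4)*(a^2 + 2*a - 8) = (a - 4)*(a - 2)*(a + 4)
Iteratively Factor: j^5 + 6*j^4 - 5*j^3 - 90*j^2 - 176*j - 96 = (j + 2)*(j^4 + 4*j^3 - 13*j^2 - 64*j - 48) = (j - 4)*(j + 2)*(j^3 + 8*j^2 + 19*j + 12) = (j - 4)*(j + 1)*(j + 2)*(j^2 + 7*j + 12) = (j - 4)*(j + 1)*(j + 2)*(j + 3)*(j + 4)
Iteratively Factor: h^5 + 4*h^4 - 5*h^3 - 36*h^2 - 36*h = (h + 3)*(h^4 + h^3 - 8*h^2 - 12*h) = h*(h + 3)*(h^3 + h^2 - 8*h - 12) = h*(h + 2)*(h + 3)*(h^2 - h - 6) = h*(h + 2)^2*(h + 3)*(h - 3)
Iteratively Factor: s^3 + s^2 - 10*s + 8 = (s - 2)*(s^2 + 3*s - 4) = (s - 2)*(s - 1)*(s + 4)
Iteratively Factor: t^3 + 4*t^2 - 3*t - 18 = (t + 3)*(t^2 + t - 6) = (t + 3)^2*(t - 2)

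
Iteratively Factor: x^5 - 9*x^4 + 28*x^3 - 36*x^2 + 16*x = (x - 2)*(x^4 - 7*x^3 + 14*x^2 - 8*x) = x*(x - 2)*(x^3 - 7*x^2 + 14*x - 8) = x*(x - 2)^2*(x^2 - 5*x + 4) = x*(x - 4)*(x - 2)^2*(x - 1)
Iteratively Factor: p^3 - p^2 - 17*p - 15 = (p + 1)*(p^2 - 2*p - 15) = (p - 5)*(p + 1)*(p + 3)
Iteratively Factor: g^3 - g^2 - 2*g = (g + 1)*(g^2 - 2*g) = g*(g + 1)*(g - 2)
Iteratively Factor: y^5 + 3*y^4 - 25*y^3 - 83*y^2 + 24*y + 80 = (y - 5)*(y^4 + 8*y^3 + 15*y^2 - 8*y - 16) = (y - 5)*(y - 1)*(y^3 + 9*y^2 + 24*y + 16) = (y - 5)*(y - 1)*(y + 4)*(y^2 + 5*y + 4) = (y - 5)*(y - 1)*(y + 1)*(y + 4)*(y + 4)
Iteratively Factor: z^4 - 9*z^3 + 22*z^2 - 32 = (z - 4)*(z^3 - 5*z^2 + 2*z + 8) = (z - 4)^2*(z^2 - z - 2) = (z - 4)^2*(z + 1)*(z - 2)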